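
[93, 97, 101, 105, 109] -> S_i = 93 + 4*i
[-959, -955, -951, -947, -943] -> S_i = -959 + 4*i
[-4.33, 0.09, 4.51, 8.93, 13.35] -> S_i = -4.33 + 4.42*i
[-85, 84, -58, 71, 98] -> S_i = Random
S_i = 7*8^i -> [7, 56, 448, 3584, 28672]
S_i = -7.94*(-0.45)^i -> [-7.94, 3.57, -1.61, 0.72, -0.33]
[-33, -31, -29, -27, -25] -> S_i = -33 + 2*i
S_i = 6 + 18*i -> [6, 24, 42, 60, 78]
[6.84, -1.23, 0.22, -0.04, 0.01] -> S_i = 6.84*(-0.18)^i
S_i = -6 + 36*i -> [-6, 30, 66, 102, 138]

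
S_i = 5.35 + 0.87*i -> [5.35, 6.22, 7.09, 7.96, 8.83]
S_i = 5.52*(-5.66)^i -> [5.52, -31.24, 176.84, -1000.89, 5665.06]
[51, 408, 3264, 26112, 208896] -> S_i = 51*8^i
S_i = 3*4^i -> [3, 12, 48, 192, 768]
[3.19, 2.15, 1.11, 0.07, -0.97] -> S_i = 3.19 + -1.04*i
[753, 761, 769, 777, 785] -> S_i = 753 + 8*i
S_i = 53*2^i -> [53, 106, 212, 424, 848]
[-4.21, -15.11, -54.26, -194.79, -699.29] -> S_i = -4.21*3.59^i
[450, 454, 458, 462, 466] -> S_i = 450 + 4*i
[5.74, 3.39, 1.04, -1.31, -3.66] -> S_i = 5.74 + -2.35*i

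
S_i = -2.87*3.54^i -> [-2.87, -10.16, -35.97, -127.32, -450.71]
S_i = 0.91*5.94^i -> [0.91, 5.41, 32.11, 190.72, 1132.89]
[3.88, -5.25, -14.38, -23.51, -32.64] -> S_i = 3.88 + -9.13*i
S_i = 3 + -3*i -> [3, 0, -3, -6, -9]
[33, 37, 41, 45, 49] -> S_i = 33 + 4*i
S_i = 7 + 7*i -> [7, 14, 21, 28, 35]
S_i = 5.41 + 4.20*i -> [5.41, 9.61, 13.81, 18.01, 22.21]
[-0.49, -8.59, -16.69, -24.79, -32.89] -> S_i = -0.49 + -8.10*i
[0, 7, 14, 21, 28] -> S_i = 0 + 7*i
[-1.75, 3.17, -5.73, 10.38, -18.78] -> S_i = -1.75*(-1.81)^i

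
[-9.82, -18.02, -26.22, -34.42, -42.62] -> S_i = -9.82 + -8.20*i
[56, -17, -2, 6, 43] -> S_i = Random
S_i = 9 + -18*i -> [9, -9, -27, -45, -63]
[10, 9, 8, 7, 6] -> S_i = 10 + -1*i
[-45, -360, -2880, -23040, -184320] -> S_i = -45*8^i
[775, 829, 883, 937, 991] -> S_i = 775 + 54*i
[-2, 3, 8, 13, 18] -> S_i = -2 + 5*i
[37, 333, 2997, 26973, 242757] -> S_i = 37*9^i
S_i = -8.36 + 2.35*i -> [-8.36, -6.01, -3.66, -1.31, 1.04]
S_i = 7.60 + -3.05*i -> [7.6, 4.55, 1.5, -1.55, -4.6]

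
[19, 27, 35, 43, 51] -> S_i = 19 + 8*i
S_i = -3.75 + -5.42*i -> [-3.75, -9.17, -14.59, -20.01, -25.43]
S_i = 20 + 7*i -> [20, 27, 34, 41, 48]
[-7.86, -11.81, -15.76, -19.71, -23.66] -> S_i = -7.86 + -3.95*i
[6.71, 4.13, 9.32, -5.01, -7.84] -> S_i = Random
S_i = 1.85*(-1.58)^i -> [1.85, -2.92, 4.62, -7.3, 11.53]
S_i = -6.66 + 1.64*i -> [-6.66, -5.02, -3.38, -1.74, -0.1]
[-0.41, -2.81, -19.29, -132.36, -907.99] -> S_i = -0.41*6.86^i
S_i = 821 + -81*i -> [821, 740, 659, 578, 497]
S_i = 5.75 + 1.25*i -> [5.75, 7.0, 8.25, 9.5, 10.75]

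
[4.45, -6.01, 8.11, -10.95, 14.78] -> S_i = 4.45*(-1.35)^i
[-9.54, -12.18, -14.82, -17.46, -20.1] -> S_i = -9.54 + -2.64*i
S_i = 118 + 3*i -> [118, 121, 124, 127, 130]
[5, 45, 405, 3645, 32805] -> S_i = 5*9^i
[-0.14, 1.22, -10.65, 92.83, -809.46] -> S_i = -0.14*(-8.72)^i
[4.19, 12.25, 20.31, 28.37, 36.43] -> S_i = 4.19 + 8.06*i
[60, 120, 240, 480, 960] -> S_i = 60*2^i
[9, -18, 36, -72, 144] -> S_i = 9*-2^i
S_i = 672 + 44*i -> [672, 716, 760, 804, 848]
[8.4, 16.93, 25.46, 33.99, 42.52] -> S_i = 8.40 + 8.53*i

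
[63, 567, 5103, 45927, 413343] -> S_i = 63*9^i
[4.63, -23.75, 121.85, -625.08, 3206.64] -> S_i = 4.63*(-5.13)^i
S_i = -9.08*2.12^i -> [-9.08, -19.25, -40.81, -86.52, -183.41]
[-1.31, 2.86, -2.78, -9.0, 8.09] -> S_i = Random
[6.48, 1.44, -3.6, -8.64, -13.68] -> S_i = 6.48 + -5.04*i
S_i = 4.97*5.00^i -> [4.97, 24.85, 124.25, 621.25, 3106.25]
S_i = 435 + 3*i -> [435, 438, 441, 444, 447]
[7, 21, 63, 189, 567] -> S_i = 7*3^i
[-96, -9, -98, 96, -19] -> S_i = Random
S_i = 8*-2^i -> [8, -16, 32, -64, 128]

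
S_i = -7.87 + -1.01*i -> [-7.87, -8.88, -9.89, -10.9, -11.91]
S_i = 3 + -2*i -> [3, 1, -1, -3, -5]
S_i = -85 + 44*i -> [-85, -41, 3, 47, 91]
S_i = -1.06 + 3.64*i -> [-1.06, 2.58, 6.22, 9.86, 13.5]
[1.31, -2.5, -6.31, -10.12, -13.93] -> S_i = 1.31 + -3.81*i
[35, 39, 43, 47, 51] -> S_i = 35 + 4*i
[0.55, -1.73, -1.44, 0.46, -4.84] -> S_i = Random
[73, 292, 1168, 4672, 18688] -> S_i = 73*4^i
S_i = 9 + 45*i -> [9, 54, 99, 144, 189]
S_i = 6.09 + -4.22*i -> [6.09, 1.87, -2.35, -6.57, -10.79]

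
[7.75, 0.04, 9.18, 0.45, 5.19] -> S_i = Random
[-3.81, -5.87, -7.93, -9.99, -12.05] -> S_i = -3.81 + -2.06*i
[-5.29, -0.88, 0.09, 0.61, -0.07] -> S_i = Random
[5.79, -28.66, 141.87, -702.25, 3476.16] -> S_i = 5.79*(-4.95)^i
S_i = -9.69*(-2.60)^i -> [-9.69, 25.19, -65.5, 170.31, -442.81]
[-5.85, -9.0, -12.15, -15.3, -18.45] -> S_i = -5.85 + -3.15*i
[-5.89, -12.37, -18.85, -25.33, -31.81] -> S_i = -5.89 + -6.48*i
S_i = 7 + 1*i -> [7, 8, 9, 10, 11]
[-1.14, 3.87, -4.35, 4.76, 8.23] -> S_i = Random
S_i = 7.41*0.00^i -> [7.41, 0.0, 0.0, 0.0, 0.0]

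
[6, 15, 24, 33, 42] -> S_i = 6 + 9*i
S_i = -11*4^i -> [-11, -44, -176, -704, -2816]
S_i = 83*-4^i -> [83, -332, 1328, -5312, 21248]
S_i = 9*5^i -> [9, 45, 225, 1125, 5625]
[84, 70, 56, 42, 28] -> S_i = 84 + -14*i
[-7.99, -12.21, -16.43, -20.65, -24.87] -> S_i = -7.99 + -4.22*i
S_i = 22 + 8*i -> [22, 30, 38, 46, 54]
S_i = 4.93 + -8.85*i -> [4.93, -3.92, -12.77, -21.62, -30.47]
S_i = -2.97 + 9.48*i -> [-2.97, 6.51, 15.99, 25.47, 34.95]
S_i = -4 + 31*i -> [-4, 27, 58, 89, 120]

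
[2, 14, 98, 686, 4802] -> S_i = 2*7^i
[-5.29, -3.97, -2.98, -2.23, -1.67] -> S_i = -5.29*0.75^i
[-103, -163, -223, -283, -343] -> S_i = -103 + -60*i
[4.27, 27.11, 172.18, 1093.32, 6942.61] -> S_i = 4.27*6.35^i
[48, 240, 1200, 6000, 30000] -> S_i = 48*5^i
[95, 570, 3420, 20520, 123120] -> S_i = 95*6^i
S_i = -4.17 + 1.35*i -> [-4.17, -2.82, -1.47, -0.12, 1.23]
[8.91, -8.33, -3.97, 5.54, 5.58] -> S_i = Random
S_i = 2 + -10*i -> [2, -8, -18, -28, -38]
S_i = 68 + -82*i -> [68, -14, -96, -178, -260]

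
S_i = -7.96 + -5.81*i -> [-7.96, -13.77, -19.58, -25.39, -31.2]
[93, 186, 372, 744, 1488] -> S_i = 93*2^i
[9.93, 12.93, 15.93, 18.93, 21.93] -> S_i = 9.93 + 3.00*i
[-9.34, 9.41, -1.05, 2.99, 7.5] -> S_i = Random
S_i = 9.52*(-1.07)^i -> [9.52, -10.19, 10.9, -11.66, 12.48]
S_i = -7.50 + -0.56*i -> [-7.5, -8.06, -8.62, -9.18, -9.74]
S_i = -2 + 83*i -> [-2, 81, 164, 247, 330]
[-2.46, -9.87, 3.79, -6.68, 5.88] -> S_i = Random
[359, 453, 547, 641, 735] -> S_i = 359 + 94*i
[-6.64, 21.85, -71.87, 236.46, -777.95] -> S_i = -6.64*(-3.29)^i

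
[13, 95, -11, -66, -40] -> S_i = Random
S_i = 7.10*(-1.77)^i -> [7.1, -12.57, 22.24, -39.37, 69.69]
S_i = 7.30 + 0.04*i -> [7.3, 7.34, 7.38, 7.42, 7.46]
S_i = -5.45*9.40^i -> [-5.45, -51.23, -481.56, -4526.68, -42550.82]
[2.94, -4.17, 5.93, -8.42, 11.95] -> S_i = 2.94*(-1.42)^i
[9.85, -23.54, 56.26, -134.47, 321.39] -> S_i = 9.85*(-2.39)^i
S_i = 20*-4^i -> [20, -80, 320, -1280, 5120]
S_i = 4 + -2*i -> [4, 2, 0, -2, -4]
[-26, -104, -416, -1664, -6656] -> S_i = -26*4^i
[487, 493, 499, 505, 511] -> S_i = 487 + 6*i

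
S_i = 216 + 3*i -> [216, 219, 222, 225, 228]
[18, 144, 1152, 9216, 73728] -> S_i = 18*8^i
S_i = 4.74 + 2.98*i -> [4.74, 7.72, 10.7, 13.68, 16.66]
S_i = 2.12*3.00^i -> [2.12, 6.36, 19.08, 57.24, 171.72]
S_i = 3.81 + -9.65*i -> [3.81, -5.84, -15.49, -25.14, -34.79]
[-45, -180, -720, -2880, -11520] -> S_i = -45*4^i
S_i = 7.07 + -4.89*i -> [7.07, 2.18, -2.71, -7.6, -12.49]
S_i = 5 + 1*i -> [5, 6, 7, 8, 9]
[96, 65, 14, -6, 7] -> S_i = Random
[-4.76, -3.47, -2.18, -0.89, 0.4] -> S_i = -4.76 + 1.29*i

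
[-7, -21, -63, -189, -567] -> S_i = -7*3^i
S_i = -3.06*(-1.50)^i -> [-3.06, 4.59, -6.88, 10.33, -15.49]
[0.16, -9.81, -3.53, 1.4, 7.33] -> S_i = Random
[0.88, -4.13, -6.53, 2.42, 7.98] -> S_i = Random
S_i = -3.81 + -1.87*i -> [-3.81, -5.68, -7.55, -9.42, -11.29]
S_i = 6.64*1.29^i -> [6.64, 8.57, 11.05, 14.25, 18.39]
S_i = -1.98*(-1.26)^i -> [-1.98, 2.49, -3.14, 3.96, -4.99]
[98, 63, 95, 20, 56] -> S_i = Random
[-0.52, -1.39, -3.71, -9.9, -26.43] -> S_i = -0.52*2.67^i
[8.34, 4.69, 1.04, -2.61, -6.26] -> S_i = 8.34 + -3.65*i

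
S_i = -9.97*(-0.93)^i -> [-9.97, 9.27, -8.62, 8.02, -7.46]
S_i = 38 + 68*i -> [38, 106, 174, 242, 310]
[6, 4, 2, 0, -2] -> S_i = 6 + -2*i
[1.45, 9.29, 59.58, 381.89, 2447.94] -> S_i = 1.45*6.41^i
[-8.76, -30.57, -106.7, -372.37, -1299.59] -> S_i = -8.76*3.49^i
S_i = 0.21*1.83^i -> [0.21, 0.38, 0.7, 1.29, 2.36]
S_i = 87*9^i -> [87, 783, 7047, 63423, 570807]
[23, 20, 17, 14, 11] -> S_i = 23 + -3*i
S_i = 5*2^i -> [5, 10, 20, 40, 80]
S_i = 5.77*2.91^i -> [5.77, 16.79, 48.86, 142.19, 413.76]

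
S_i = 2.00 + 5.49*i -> [2.0, 7.49, 12.98, 18.47, 23.96]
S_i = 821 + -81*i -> [821, 740, 659, 578, 497]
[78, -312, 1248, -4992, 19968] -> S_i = 78*-4^i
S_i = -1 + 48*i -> [-1, 47, 95, 143, 191]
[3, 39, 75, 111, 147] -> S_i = 3 + 36*i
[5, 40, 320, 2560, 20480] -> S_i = 5*8^i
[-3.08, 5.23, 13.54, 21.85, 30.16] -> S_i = -3.08 + 8.31*i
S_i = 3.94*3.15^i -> [3.94, 12.41, 39.09, 123.15, 387.92]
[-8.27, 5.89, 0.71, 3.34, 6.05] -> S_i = Random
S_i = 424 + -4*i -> [424, 420, 416, 412, 408]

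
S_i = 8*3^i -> [8, 24, 72, 216, 648]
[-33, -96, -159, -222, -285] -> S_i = -33 + -63*i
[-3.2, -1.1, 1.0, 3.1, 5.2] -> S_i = -3.20 + 2.10*i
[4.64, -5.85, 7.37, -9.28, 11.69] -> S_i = 4.64*(-1.26)^i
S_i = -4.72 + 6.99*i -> [-4.72, 2.27, 9.26, 16.25, 23.24]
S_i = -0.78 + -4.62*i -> [-0.78, -5.4, -10.02, -14.64, -19.26]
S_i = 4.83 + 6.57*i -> [4.83, 11.4, 17.97, 24.54, 31.11]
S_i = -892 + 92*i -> [-892, -800, -708, -616, -524]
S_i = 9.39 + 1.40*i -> [9.39, 10.79, 12.19, 13.59, 14.99]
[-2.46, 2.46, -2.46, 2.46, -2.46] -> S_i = -2.46*(-1.00)^i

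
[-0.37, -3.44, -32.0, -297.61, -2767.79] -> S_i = -0.37*9.30^i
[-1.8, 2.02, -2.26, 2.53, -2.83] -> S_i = -1.80*(-1.12)^i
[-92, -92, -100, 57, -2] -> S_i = Random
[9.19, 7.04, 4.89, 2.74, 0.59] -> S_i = 9.19 + -2.15*i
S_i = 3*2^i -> [3, 6, 12, 24, 48]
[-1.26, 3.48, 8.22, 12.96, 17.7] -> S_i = -1.26 + 4.74*i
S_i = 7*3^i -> [7, 21, 63, 189, 567]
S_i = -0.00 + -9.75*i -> [-0.0, -9.75, -19.5, -29.25, -39.0]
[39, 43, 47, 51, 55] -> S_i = 39 + 4*i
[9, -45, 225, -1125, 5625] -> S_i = 9*-5^i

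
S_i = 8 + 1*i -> [8, 9, 10, 11, 12]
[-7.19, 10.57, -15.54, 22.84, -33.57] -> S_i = -7.19*(-1.47)^i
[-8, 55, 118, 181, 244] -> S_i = -8 + 63*i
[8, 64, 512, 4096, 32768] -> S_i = 8*8^i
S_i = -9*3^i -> [-9, -27, -81, -243, -729]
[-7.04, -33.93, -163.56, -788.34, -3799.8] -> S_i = -7.04*4.82^i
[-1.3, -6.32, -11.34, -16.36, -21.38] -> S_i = -1.30 + -5.02*i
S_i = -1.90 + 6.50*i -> [-1.9, 4.6, 11.1, 17.6, 24.1]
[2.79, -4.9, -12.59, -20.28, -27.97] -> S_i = 2.79 + -7.69*i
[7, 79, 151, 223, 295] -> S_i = 7 + 72*i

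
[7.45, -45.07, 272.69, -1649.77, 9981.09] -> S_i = 7.45*(-6.05)^i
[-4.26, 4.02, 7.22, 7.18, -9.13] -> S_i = Random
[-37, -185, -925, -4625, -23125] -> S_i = -37*5^i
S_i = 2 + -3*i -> [2, -1, -4, -7, -10]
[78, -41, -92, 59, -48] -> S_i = Random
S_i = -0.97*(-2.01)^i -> [-0.97, 1.95, -3.92, 7.88, -15.83]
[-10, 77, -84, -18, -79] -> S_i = Random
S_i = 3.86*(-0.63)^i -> [3.86, -2.43, 1.53, -0.97, 0.61]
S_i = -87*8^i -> [-87, -696, -5568, -44544, -356352]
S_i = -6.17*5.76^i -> [-6.17, -35.54, -204.71, -1179.11, -6791.65]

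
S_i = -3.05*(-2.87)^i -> [-3.05, 8.75, -25.12, 72.1, -206.93]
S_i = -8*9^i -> [-8, -72, -648, -5832, -52488]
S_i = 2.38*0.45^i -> [2.38, 1.07, 0.48, 0.22, 0.1]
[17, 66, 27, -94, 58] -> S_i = Random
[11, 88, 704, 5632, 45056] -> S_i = 11*8^i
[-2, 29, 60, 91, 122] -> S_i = -2 + 31*i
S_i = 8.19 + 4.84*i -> [8.19, 13.03, 17.87, 22.71, 27.55]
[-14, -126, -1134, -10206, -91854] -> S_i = -14*9^i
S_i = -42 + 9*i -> [-42, -33, -24, -15, -6]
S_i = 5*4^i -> [5, 20, 80, 320, 1280]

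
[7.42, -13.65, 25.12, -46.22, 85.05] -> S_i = 7.42*(-1.84)^i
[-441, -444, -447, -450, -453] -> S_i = -441 + -3*i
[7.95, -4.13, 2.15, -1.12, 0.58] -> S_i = 7.95*(-0.52)^i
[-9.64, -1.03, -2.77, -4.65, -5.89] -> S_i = Random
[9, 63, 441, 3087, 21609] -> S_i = 9*7^i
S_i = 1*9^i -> [1, 9, 81, 729, 6561]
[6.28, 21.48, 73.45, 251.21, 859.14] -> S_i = 6.28*3.42^i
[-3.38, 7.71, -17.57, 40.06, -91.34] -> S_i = -3.38*(-2.28)^i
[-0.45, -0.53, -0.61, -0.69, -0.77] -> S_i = -0.45 + -0.08*i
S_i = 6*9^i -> [6, 54, 486, 4374, 39366]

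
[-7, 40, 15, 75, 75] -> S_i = Random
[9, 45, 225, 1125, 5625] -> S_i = 9*5^i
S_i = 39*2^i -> [39, 78, 156, 312, 624]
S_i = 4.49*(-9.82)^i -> [4.49, -44.09, 432.98, -4251.88, 41753.44]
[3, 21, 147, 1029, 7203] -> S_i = 3*7^i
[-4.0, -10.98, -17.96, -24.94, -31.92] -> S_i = -4.00 + -6.98*i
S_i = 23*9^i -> [23, 207, 1863, 16767, 150903]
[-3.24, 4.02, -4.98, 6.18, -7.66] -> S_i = -3.24*(-1.24)^i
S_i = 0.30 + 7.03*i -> [0.3, 7.33, 14.36, 21.39, 28.42]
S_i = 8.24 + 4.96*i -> [8.24, 13.2, 18.16, 23.12, 28.08]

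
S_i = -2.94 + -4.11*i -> [-2.94, -7.05, -11.16, -15.27, -19.38]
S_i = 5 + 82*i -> [5, 87, 169, 251, 333]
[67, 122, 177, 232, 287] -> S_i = 67 + 55*i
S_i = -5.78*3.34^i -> [-5.78, -19.31, -64.48, -215.36, -719.31]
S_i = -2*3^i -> [-2, -6, -18, -54, -162]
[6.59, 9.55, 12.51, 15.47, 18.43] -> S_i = 6.59 + 2.96*i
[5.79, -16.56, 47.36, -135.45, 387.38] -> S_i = 5.79*(-2.86)^i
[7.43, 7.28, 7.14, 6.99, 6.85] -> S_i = 7.43*0.98^i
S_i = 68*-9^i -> [68, -612, 5508, -49572, 446148]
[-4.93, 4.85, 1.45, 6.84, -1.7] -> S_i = Random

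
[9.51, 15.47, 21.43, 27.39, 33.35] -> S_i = 9.51 + 5.96*i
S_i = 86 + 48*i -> [86, 134, 182, 230, 278]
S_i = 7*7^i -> [7, 49, 343, 2401, 16807]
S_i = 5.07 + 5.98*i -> [5.07, 11.05, 17.03, 23.01, 28.99]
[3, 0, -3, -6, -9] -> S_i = 3 + -3*i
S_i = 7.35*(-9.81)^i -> [7.35, -72.1, 707.34, -6938.96, 68071.19]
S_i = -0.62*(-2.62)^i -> [-0.62, 1.62, -4.26, 11.15, -29.21]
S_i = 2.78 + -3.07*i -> [2.78, -0.29, -3.36, -6.43, -9.5]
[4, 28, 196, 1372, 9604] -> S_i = 4*7^i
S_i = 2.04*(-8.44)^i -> [2.04, -17.22, 145.32, -1226.47, 10351.42]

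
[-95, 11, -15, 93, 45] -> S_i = Random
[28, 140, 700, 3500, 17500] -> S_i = 28*5^i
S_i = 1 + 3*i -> [1, 4, 7, 10, 13]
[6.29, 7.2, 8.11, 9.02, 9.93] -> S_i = 6.29 + 0.91*i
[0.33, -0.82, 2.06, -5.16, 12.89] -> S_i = 0.33*(-2.50)^i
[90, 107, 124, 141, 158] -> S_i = 90 + 17*i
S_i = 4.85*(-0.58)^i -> [4.85, -2.81, 1.63, -0.95, 0.55]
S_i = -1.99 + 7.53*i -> [-1.99, 5.54, 13.07, 20.6, 28.13]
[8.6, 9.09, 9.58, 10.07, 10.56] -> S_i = 8.60 + 0.49*i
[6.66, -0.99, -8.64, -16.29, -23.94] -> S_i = 6.66 + -7.65*i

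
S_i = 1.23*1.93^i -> [1.23, 2.37, 4.58, 8.84, 17.07]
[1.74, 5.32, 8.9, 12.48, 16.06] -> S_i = 1.74 + 3.58*i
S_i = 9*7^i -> [9, 63, 441, 3087, 21609]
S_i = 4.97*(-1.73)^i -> [4.97, -8.6, 14.87, -25.73, 44.52]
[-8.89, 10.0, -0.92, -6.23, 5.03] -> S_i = Random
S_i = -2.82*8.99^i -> [-2.82, -25.35, -227.91, -2048.94, -18419.93]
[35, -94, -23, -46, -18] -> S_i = Random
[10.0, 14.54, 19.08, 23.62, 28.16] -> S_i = 10.00 + 4.54*i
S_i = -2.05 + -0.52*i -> [-2.05, -2.57, -3.09, -3.61, -4.13]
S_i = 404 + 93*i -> [404, 497, 590, 683, 776]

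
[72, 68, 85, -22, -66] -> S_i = Random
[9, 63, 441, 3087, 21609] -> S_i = 9*7^i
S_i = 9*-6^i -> [9, -54, 324, -1944, 11664]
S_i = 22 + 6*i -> [22, 28, 34, 40, 46]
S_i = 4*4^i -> [4, 16, 64, 256, 1024]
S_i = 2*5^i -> [2, 10, 50, 250, 1250]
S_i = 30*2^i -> [30, 60, 120, 240, 480]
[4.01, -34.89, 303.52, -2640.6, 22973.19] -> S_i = 4.01*(-8.70)^i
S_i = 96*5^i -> [96, 480, 2400, 12000, 60000]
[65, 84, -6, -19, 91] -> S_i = Random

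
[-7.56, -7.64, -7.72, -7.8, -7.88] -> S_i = -7.56 + -0.08*i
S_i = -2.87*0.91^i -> [-2.87, -2.61, -2.38, -2.16, -1.97]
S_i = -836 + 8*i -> [-836, -828, -820, -812, -804]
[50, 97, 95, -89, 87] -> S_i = Random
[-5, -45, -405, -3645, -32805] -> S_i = -5*9^i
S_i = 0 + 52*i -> [0, 52, 104, 156, 208]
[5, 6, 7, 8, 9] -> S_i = 5 + 1*i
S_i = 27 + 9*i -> [27, 36, 45, 54, 63]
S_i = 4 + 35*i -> [4, 39, 74, 109, 144]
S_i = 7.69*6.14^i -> [7.69, 47.22, 289.91, 1780.05, 10929.49]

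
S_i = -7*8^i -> [-7, -56, -448, -3584, -28672]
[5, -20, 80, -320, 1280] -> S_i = 5*-4^i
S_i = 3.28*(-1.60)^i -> [3.28, -5.25, 8.4, -13.43, 21.5]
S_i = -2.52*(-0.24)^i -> [-2.52, 0.6, -0.15, 0.03, -0.01]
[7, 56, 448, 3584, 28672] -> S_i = 7*8^i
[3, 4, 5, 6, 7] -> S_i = 3 + 1*i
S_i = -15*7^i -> [-15, -105, -735, -5145, -36015]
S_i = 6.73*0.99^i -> [6.73, 6.66, 6.6, 6.53, 6.46]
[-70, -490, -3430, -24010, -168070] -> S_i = -70*7^i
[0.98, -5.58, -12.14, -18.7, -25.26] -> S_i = 0.98 + -6.56*i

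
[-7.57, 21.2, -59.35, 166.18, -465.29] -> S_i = -7.57*(-2.80)^i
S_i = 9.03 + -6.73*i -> [9.03, 2.3, -4.43, -11.16, -17.89]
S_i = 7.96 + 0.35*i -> [7.96, 8.31, 8.66, 9.01, 9.36]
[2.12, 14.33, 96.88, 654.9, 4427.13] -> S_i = 2.12*6.76^i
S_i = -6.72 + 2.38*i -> [-6.72, -4.34, -1.96, 0.42, 2.8]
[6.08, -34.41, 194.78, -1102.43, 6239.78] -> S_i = 6.08*(-5.66)^i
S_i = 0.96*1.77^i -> [0.96, 1.7, 3.01, 5.32, 9.42]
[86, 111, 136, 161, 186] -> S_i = 86 + 25*i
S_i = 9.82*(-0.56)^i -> [9.82, -5.5, 3.08, -1.72, 0.97]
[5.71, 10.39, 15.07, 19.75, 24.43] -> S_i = 5.71 + 4.68*i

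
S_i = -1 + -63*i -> [-1, -64, -127, -190, -253]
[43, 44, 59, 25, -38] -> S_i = Random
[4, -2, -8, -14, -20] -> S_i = 4 + -6*i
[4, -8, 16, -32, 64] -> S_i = 4*-2^i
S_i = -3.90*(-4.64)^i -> [-3.9, 18.1, -83.97, 389.6, -1807.74]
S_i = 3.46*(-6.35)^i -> [3.46, -21.97, 139.52, -885.93, 5625.63]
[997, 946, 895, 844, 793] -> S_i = 997 + -51*i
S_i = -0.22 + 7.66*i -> [-0.22, 7.44, 15.1, 22.76, 30.42]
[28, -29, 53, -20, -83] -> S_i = Random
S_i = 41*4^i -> [41, 164, 656, 2624, 10496]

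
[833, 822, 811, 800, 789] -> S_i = 833 + -11*i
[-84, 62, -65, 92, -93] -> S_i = Random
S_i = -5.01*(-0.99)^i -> [-5.01, 4.96, -4.91, 4.86, -4.81]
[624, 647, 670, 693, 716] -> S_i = 624 + 23*i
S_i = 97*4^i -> [97, 388, 1552, 6208, 24832]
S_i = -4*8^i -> [-4, -32, -256, -2048, -16384]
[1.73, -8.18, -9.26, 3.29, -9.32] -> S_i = Random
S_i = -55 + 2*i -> [-55, -53, -51, -49, -47]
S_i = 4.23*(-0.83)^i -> [4.23, -3.51, 2.91, -2.42, 2.01]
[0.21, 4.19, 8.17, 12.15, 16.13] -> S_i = 0.21 + 3.98*i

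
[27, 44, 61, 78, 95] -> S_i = 27 + 17*i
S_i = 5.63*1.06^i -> [5.63, 5.97, 6.33, 6.71, 7.11]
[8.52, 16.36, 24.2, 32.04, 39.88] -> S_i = 8.52 + 7.84*i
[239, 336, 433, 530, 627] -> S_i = 239 + 97*i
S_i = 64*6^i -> [64, 384, 2304, 13824, 82944]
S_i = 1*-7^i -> [1, -7, 49, -343, 2401]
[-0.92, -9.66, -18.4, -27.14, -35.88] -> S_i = -0.92 + -8.74*i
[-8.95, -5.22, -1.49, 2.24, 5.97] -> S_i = -8.95 + 3.73*i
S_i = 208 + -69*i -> [208, 139, 70, 1, -68]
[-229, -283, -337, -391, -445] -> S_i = -229 + -54*i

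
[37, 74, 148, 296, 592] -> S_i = 37*2^i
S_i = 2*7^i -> [2, 14, 98, 686, 4802]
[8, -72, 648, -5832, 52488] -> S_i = 8*-9^i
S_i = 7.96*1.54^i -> [7.96, 12.26, 18.88, 29.07, 44.77]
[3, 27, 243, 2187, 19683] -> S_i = 3*9^i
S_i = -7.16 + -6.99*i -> [-7.16, -14.15, -21.14, -28.13, -35.12]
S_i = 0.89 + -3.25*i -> [0.89, -2.36, -5.61, -8.86, -12.11]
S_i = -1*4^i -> [-1, -4, -16, -64, -256]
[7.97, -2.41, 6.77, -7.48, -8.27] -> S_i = Random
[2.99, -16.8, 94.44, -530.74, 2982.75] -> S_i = 2.99*(-5.62)^i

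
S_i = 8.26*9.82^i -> [8.26, 81.11, 796.53, 7821.94, 76811.46]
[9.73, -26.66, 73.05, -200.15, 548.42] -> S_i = 9.73*(-2.74)^i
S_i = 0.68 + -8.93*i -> [0.68, -8.25, -17.18, -26.11, -35.04]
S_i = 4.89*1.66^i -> [4.89, 8.12, 13.47, 22.37, 37.13]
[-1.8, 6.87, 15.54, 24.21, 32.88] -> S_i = -1.80 + 8.67*i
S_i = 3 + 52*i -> [3, 55, 107, 159, 211]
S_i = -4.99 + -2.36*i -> [-4.99, -7.35, -9.71, -12.07, -14.43]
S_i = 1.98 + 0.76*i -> [1.98, 2.74, 3.5, 4.26, 5.02]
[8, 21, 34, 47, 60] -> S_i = 8 + 13*i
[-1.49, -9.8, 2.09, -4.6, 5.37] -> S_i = Random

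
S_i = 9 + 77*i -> [9, 86, 163, 240, 317]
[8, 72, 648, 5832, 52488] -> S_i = 8*9^i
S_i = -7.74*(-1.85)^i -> [-7.74, 14.32, -26.49, 49.01, -90.66]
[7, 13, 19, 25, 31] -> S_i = 7 + 6*i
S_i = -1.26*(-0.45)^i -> [-1.26, 0.57, -0.26, 0.11, -0.05]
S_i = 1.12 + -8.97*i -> [1.12, -7.85, -16.82, -25.79, -34.76]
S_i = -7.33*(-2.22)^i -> [-7.33, 16.27, -36.13, 80.2, -178.04]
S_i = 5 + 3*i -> [5, 8, 11, 14, 17]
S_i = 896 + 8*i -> [896, 904, 912, 920, 928]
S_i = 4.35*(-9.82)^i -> [4.35, -42.72, 419.48, -4119.3, 40451.55]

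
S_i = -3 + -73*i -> [-3, -76, -149, -222, -295]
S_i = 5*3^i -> [5, 15, 45, 135, 405]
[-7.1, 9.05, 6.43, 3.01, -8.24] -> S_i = Random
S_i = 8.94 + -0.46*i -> [8.94, 8.48, 8.02, 7.56, 7.1]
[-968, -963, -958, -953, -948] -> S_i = -968 + 5*i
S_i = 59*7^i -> [59, 413, 2891, 20237, 141659]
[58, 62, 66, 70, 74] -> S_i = 58 + 4*i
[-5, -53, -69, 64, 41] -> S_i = Random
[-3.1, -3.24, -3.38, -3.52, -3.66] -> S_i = -3.10 + -0.14*i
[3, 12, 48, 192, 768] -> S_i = 3*4^i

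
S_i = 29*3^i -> [29, 87, 261, 783, 2349]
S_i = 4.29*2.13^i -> [4.29, 9.14, 19.46, 41.46, 88.3]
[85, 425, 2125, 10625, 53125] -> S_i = 85*5^i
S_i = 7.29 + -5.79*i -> [7.29, 1.5, -4.29, -10.08, -15.87]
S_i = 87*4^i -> [87, 348, 1392, 5568, 22272]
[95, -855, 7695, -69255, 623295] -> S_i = 95*-9^i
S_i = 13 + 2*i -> [13, 15, 17, 19, 21]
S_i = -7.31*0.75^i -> [-7.31, -5.48, -4.11, -3.08, -2.31]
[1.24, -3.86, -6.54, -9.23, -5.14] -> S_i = Random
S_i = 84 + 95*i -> [84, 179, 274, 369, 464]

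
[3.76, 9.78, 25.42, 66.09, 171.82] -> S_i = 3.76*2.60^i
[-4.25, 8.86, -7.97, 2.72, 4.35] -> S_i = Random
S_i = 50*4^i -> [50, 200, 800, 3200, 12800]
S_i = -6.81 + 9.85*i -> [-6.81, 3.04, 12.89, 22.74, 32.59]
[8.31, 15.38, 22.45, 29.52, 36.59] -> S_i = 8.31 + 7.07*i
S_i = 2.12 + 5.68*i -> [2.12, 7.8, 13.48, 19.16, 24.84]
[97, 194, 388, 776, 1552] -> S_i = 97*2^i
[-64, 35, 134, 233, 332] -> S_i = -64 + 99*i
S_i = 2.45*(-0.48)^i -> [2.45, -1.18, 0.56, -0.27, 0.13]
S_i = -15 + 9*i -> [-15, -6, 3, 12, 21]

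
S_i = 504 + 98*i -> [504, 602, 700, 798, 896]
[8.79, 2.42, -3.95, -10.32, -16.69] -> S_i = 8.79 + -6.37*i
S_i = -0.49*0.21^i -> [-0.49, -0.1, -0.02, -0.0, -0.0]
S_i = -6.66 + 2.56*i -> [-6.66, -4.1, -1.54, 1.02, 3.58]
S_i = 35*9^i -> [35, 315, 2835, 25515, 229635]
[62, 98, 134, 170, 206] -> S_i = 62 + 36*i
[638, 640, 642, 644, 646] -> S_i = 638 + 2*i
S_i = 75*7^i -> [75, 525, 3675, 25725, 180075]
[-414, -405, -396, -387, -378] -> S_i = -414 + 9*i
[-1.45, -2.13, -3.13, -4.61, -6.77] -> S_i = -1.45*1.47^i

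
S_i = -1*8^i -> [-1, -8, -64, -512, -4096]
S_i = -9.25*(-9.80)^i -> [-9.25, 90.65, -888.37, 8706.03, -85319.05]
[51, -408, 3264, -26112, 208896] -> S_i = 51*-8^i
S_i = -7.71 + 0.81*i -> [-7.71, -6.9, -6.09, -5.28, -4.47]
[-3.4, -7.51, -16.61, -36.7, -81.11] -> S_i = -3.40*2.21^i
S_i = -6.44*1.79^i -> [-6.44, -11.53, -20.63, -36.94, -66.11]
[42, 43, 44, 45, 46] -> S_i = 42 + 1*i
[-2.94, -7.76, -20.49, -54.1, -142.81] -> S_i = -2.94*2.64^i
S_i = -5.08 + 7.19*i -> [-5.08, 2.11, 9.3, 16.49, 23.68]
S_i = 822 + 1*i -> [822, 823, 824, 825, 826]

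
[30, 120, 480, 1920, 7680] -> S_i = 30*4^i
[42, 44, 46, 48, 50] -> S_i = 42 + 2*i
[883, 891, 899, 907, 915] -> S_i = 883 + 8*i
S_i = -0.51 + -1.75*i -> [-0.51, -2.26, -4.01, -5.76, -7.51]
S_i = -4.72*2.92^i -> [-4.72, -13.78, -40.24, -117.51, -343.14]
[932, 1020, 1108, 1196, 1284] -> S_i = 932 + 88*i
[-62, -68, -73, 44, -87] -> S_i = Random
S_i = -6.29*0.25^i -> [-6.29, -1.57, -0.39, -0.1, -0.02]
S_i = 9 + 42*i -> [9, 51, 93, 135, 177]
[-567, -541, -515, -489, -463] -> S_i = -567 + 26*i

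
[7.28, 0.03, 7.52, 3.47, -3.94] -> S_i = Random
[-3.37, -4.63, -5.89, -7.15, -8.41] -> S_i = -3.37 + -1.26*i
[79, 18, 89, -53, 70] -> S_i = Random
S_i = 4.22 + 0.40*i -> [4.22, 4.62, 5.02, 5.42, 5.82]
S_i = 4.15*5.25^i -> [4.15, 21.79, 114.38, 600.52, 3152.72]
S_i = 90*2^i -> [90, 180, 360, 720, 1440]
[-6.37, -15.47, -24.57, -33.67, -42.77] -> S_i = -6.37 + -9.10*i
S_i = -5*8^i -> [-5, -40, -320, -2560, -20480]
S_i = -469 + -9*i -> [-469, -478, -487, -496, -505]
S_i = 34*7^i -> [34, 238, 1666, 11662, 81634]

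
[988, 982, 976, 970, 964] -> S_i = 988 + -6*i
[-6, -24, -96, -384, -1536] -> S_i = -6*4^i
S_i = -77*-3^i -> [-77, 231, -693, 2079, -6237]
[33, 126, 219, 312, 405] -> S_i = 33 + 93*i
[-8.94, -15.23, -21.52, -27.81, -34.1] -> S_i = -8.94 + -6.29*i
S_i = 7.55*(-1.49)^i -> [7.55, -11.25, 16.76, -24.98, 37.21]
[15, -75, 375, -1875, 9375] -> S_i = 15*-5^i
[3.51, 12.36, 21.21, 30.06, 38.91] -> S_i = 3.51 + 8.85*i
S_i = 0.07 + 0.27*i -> [0.07, 0.34, 0.61, 0.88, 1.15]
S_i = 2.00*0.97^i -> [2.0, 1.94, 1.88, 1.83, 1.77]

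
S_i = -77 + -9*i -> [-77, -86, -95, -104, -113]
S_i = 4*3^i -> [4, 12, 36, 108, 324]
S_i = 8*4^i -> [8, 32, 128, 512, 2048]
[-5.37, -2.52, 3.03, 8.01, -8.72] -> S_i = Random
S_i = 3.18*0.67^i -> [3.18, 2.13, 1.43, 0.96, 0.64]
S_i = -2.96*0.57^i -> [-2.96, -1.69, -0.96, -0.55, -0.31]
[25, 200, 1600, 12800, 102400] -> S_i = 25*8^i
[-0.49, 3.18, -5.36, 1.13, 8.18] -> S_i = Random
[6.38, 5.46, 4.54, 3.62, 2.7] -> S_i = 6.38 + -0.92*i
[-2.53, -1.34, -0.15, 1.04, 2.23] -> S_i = -2.53 + 1.19*i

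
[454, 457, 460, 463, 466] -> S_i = 454 + 3*i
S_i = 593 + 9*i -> [593, 602, 611, 620, 629]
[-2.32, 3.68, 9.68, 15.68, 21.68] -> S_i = -2.32 + 6.00*i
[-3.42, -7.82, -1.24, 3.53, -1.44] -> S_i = Random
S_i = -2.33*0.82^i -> [-2.33, -1.91, -1.57, -1.28, -1.05]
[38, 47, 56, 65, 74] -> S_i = 38 + 9*i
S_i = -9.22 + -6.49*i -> [-9.22, -15.71, -22.2, -28.69, -35.18]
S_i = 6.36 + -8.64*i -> [6.36, -2.28, -10.92, -19.56, -28.2]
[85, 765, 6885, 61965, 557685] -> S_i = 85*9^i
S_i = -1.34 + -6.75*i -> [-1.34, -8.09, -14.84, -21.59, -28.34]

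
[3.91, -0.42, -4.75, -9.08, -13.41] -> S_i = 3.91 + -4.33*i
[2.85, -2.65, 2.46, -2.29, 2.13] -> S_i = 2.85*(-0.93)^i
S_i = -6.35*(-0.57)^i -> [-6.35, 3.62, -2.06, 1.18, -0.67]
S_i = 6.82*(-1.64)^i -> [6.82, -11.18, 18.34, -30.08, 49.34]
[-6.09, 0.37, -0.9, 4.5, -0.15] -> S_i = Random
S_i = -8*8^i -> [-8, -64, -512, -4096, -32768]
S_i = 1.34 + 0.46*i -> [1.34, 1.8, 2.26, 2.72, 3.18]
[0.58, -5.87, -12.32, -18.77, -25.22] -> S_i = 0.58 + -6.45*i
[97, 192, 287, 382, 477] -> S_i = 97 + 95*i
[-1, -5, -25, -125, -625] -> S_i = -1*5^i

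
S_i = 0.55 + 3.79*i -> [0.55, 4.34, 8.13, 11.92, 15.71]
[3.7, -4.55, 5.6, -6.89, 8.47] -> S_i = 3.70*(-1.23)^i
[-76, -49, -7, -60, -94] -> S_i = Random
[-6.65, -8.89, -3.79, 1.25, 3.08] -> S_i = Random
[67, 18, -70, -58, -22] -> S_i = Random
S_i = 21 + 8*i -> [21, 29, 37, 45, 53]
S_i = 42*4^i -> [42, 168, 672, 2688, 10752]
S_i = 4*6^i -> [4, 24, 144, 864, 5184]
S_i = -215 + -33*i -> [-215, -248, -281, -314, -347]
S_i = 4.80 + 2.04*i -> [4.8, 6.84, 8.88, 10.92, 12.96]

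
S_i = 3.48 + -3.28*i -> [3.48, 0.2, -3.08, -6.36, -9.64]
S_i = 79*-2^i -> [79, -158, 316, -632, 1264]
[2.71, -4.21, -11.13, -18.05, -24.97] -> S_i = 2.71 + -6.92*i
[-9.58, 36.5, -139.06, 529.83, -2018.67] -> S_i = -9.58*(-3.81)^i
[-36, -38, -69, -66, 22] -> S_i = Random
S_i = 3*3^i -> [3, 9, 27, 81, 243]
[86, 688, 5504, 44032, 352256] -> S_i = 86*8^i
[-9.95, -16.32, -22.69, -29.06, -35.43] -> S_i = -9.95 + -6.37*i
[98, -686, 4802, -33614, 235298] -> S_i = 98*-7^i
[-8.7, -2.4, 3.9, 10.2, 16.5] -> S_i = -8.70 + 6.30*i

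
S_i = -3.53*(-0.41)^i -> [-3.53, 1.45, -0.59, 0.24, -0.1]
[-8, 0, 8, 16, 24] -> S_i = -8 + 8*i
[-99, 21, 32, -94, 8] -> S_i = Random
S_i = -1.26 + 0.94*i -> [-1.26, -0.32, 0.62, 1.56, 2.5]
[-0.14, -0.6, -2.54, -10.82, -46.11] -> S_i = -0.14*4.26^i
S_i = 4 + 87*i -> [4, 91, 178, 265, 352]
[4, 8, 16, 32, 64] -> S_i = 4*2^i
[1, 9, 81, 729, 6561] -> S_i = 1*9^i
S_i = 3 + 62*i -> [3, 65, 127, 189, 251]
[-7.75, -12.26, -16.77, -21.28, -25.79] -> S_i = -7.75 + -4.51*i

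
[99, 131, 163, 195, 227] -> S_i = 99 + 32*i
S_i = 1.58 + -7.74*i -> [1.58, -6.16, -13.9, -21.64, -29.38]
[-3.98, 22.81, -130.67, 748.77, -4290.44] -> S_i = -3.98*(-5.73)^i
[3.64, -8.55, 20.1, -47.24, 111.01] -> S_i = 3.64*(-2.35)^i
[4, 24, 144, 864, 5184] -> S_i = 4*6^i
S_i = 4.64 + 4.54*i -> [4.64, 9.18, 13.72, 18.26, 22.8]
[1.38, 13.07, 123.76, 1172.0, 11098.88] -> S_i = 1.38*9.47^i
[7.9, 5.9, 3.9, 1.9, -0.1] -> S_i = 7.90 + -2.00*i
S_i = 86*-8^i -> [86, -688, 5504, -44032, 352256]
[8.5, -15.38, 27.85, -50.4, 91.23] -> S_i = 8.50*(-1.81)^i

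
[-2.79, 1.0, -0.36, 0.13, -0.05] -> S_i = -2.79*(-0.36)^i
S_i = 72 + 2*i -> [72, 74, 76, 78, 80]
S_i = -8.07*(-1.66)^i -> [-8.07, 13.4, -22.24, 36.91, -61.28]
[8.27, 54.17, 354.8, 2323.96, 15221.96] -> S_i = 8.27*6.55^i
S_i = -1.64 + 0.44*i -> [-1.64, -1.2, -0.76, -0.32, 0.12]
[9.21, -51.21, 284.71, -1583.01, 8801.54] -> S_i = 9.21*(-5.56)^i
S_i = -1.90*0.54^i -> [-1.9, -1.03, -0.55, -0.3, -0.16]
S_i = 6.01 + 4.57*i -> [6.01, 10.58, 15.15, 19.72, 24.29]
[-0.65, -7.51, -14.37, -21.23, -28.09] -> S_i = -0.65 + -6.86*i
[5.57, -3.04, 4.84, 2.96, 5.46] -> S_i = Random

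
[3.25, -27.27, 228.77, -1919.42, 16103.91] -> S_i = 3.25*(-8.39)^i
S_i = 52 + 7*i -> [52, 59, 66, 73, 80]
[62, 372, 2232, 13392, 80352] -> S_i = 62*6^i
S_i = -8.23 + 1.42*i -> [-8.23, -6.81, -5.39, -3.97, -2.55]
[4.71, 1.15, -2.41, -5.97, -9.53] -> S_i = 4.71 + -3.56*i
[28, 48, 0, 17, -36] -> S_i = Random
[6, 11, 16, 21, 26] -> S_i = 6 + 5*i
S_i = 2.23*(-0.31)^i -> [2.23, -0.69, 0.21, -0.07, 0.02]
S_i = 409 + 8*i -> [409, 417, 425, 433, 441]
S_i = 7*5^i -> [7, 35, 175, 875, 4375]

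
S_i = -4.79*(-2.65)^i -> [-4.79, 12.69, -33.64, 89.14, -236.22]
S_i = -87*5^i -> [-87, -435, -2175, -10875, -54375]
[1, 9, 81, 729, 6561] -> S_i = 1*9^i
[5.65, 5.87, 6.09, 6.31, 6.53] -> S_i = 5.65 + 0.22*i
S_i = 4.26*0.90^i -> [4.26, 3.83, 3.45, 3.11, 2.79]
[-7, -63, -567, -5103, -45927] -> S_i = -7*9^i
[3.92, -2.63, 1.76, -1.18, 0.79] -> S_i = 3.92*(-0.67)^i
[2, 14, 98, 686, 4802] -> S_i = 2*7^i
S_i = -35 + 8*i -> [-35, -27, -19, -11, -3]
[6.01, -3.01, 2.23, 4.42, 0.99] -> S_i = Random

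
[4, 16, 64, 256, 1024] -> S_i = 4*4^i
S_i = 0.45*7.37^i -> [0.45, 3.32, 24.44, 180.14, 1327.65]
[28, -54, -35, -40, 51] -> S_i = Random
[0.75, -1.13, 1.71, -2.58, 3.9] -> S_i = 0.75*(-1.51)^i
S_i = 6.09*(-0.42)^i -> [6.09, -2.56, 1.07, -0.45, 0.19]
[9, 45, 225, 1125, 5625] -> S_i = 9*5^i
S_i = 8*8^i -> [8, 64, 512, 4096, 32768]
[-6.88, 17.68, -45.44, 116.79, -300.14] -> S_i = -6.88*(-2.57)^i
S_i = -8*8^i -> [-8, -64, -512, -4096, -32768]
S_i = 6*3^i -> [6, 18, 54, 162, 486]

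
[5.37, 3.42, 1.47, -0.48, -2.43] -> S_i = 5.37 + -1.95*i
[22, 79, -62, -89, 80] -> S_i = Random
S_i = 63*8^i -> [63, 504, 4032, 32256, 258048]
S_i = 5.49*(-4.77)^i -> [5.49, -26.19, 124.91, -595.84, 2842.14]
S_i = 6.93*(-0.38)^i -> [6.93, -2.63, 1.0, -0.38, 0.14]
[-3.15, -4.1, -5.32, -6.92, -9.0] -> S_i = -3.15*1.30^i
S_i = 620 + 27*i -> [620, 647, 674, 701, 728]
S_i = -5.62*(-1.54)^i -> [-5.62, 8.65, -13.33, 20.53, -31.61]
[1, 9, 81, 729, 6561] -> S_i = 1*9^i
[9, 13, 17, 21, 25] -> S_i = 9 + 4*i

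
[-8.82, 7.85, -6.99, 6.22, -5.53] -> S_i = -8.82*(-0.89)^i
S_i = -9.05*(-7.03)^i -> [-9.05, 63.62, -447.26, 3144.23, -22103.95]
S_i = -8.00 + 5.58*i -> [-8.0, -2.42, 3.16, 8.74, 14.32]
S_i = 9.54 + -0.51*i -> [9.54, 9.03, 8.52, 8.01, 7.5]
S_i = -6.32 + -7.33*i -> [-6.32, -13.65, -20.98, -28.31, -35.64]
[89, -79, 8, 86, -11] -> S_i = Random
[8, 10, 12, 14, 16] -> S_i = 8 + 2*i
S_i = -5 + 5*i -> [-5, 0, 5, 10, 15]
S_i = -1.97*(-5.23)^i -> [-1.97, 10.3, -53.89, 281.82, -1473.92]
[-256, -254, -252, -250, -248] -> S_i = -256 + 2*i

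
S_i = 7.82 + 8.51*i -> [7.82, 16.33, 24.84, 33.35, 41.86]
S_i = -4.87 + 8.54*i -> [-4.87, 3.67, 12.21, 20.75, 29.29]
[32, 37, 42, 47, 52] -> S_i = 32 + 5*i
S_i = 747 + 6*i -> [747, 753, 759, 765, 771]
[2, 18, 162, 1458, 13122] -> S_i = 2*9^i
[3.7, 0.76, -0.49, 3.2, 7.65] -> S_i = Random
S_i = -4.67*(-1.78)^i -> [-4.67, 8.31, -14.8, 26.34, -46.88]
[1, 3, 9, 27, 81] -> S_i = 1*3^i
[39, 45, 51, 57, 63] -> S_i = 39 + 6*i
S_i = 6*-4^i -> [6, -24, 96, -384, 1536]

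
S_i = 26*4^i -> [26, 104, 416, 1664, 6656]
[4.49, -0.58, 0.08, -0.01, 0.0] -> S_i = 4.49*(-0.13)^i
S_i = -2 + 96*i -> [-2, 94, 190, 286, 382]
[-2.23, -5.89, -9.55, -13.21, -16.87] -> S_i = -2.23 + -3.66*i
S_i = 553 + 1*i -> [553, 554, 555, 556, 557]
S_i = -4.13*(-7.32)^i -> [-4.13, 30.23, -221.3, 1619.88, -11857.53]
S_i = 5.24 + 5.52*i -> [5.24, 10.76, 16.28, 21.8, 27.32]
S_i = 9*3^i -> [9, 27, 81, 243, 729]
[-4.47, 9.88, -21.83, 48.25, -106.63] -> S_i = -4.47*(-2.21)^i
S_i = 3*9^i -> [3, 27, 243, 2187, 19683]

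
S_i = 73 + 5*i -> [73, 78, 83, 88, 93]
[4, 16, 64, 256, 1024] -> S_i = 4*4^i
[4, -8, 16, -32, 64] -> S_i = 4*-2^i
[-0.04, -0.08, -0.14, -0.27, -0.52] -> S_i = -0.04*1.90^i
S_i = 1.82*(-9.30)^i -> [1.82, -16.93, 157.41, -1463.93, 13614.55]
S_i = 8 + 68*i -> [8, 76, 144, 212, 280]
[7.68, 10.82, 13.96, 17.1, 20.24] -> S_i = 7.68 + 3.14*i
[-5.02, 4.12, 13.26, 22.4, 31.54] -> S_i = -5.02 + 9.14*i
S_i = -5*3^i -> [-5, -15, -45, -135, -405]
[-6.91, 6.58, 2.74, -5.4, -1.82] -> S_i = Random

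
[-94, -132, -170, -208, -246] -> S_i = -94 + -38*i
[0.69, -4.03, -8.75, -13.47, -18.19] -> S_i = 0.69 + -4.72*i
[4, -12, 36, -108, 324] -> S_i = 4*-3^i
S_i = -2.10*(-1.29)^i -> [-2.1, 2.71, -3.49, 4.51, -5.82]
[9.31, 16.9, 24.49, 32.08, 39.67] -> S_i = 9.31 + 7.59*i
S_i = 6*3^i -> [6, 18, 54, 162, 486]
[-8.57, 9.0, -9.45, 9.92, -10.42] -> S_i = -8.57*(-1.05)^i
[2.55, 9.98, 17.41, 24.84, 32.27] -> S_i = 2.55 + 7.43*i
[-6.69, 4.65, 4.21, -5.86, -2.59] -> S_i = Random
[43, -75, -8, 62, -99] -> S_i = Random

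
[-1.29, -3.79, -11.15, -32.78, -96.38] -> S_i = -1.29*2.94^i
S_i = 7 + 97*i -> [7, 104, 201, 298, 395]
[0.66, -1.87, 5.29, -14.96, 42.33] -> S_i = 0.66*(-2.83)^i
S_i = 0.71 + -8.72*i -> [0.71, -8.01, -16.73, -25.45, -34.17]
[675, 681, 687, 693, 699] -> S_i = 675 + 6*i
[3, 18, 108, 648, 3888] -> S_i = 3*6^i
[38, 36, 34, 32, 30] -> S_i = 38 + -2*i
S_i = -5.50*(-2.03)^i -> [-5.5, 11.16, -22.66, 46.01, -93.4]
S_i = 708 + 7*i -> [708, 715, 722, 729, 736]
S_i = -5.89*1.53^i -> [-5.89, -9.01, -13.79, -21.1, -32.28]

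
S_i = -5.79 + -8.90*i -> [-5.79, -14.69, -23.59, -32.49, -41.39]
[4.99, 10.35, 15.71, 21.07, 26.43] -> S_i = 4.99 + 5.36*i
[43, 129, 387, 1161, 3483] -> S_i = 43*3^i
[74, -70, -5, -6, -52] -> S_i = Random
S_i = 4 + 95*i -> [4, 99, 194, 289, 384]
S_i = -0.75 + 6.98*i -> [-0.75, 6.23, 13.21, 20.19, 27.17]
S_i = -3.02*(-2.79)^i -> [-3.02, 8.43, -23.51, 65.59, -182.99]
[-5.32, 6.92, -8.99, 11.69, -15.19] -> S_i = -5.32*(-1.30)^i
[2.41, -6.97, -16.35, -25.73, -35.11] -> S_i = 2.41 + -9.38*i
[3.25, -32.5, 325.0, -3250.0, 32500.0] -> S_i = 3.25*(-10.00)^i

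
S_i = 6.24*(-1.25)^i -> [6.24, -7.8, 9.75, -12.19, 15.23]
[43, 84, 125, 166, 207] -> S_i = 43 + 41*i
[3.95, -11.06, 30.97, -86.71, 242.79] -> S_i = 3.95*(-2.80)^i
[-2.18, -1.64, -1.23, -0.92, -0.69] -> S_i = -2.18*0.75^i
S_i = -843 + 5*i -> [-843, -838, -833, -828, -823]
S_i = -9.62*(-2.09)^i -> [-9.62, 20.11, -42.02, 87.82, -183.55]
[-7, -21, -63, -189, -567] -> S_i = -7*3^i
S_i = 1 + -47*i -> [1, -46, -93, -140, -187]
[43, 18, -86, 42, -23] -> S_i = Random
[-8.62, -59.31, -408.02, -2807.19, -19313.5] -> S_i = -8.62*6.88^i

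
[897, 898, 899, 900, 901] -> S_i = 897 + 1*i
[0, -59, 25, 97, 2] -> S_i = Random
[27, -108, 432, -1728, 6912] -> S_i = 27*-4^i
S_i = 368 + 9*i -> [368, 377, 386, 395, 404]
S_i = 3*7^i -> [3, 21, 147, 1029, 7203]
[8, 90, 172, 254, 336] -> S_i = 8 + 82*i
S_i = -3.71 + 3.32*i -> [-3.71, -0.39, 2.93, 6.25, 9.57]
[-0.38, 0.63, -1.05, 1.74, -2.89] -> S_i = -0.38*(-1.66)^i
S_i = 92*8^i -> [92, 736, 5888, 47104, 376832]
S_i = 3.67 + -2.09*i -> [3.67, 1.58, -0.51, -2.6, -4.69]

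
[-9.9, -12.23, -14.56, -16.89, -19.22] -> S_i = -9.90 + -2.33*i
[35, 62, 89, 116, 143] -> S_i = 35 + 27*i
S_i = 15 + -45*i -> [15, -30, -75, -120, -165]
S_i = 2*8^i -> [2, 16, 128, 1024, 8192]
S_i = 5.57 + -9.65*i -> [5.57, -4.08, -13.73, -23.38, -33.03]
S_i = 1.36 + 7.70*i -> [1.36, 9.06, 16.76, 24.46, 32.16]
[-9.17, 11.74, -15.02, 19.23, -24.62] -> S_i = -9.17*(-1.28)^i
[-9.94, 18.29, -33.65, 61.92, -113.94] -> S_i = -9.94*(-1.84)^i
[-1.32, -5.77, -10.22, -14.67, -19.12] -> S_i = -1.32 + -4.45*i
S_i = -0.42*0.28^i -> [-0.42, -0.12, -0.03, -0.01, -0.0]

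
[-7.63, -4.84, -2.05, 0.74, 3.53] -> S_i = -7.63 + 2.79*i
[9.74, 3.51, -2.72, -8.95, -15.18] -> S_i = 9.74 + -6.23*i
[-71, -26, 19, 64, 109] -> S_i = -71 + 45*i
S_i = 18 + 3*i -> [18, 21, 24, 27, 30]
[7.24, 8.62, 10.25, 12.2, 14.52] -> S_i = 7.24*1.19^i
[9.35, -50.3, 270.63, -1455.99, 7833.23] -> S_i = 9.35*(-5.38)^i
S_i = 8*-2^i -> [8, -16, 32, -64, 128]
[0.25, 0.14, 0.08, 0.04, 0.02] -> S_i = 0.25*0.55^i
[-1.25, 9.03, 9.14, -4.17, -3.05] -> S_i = Random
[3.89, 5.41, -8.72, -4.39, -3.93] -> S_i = Random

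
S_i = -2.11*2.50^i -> [-2.11, -5.28, -13.19, -32.97, -82.42]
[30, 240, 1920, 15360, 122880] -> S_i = 30*8^i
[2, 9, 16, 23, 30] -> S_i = 2 + 7*i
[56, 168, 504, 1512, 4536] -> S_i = 56*3^i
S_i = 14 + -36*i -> [14, -22, -58, -94, -130]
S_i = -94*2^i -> [-94, -188, -376, -752, -1504]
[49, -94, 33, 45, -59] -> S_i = Random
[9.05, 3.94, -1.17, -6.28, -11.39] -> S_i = 9.05 + -5.11*i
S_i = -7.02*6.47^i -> [-7.02, -45.42, -293.86, -1901.3, -12301.39]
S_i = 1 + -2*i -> [1, -1, -3, -5, -7]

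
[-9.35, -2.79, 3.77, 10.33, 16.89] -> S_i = -9.35 + 6.56*i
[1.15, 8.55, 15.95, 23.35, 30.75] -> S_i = 1.15 + 7.40*i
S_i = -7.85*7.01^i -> [-7.85, -55.03, -385.75, -2704.11, -18955.78]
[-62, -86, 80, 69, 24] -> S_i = Random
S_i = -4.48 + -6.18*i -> [-4.48, -10.66, -16.84, -23.02, -29.2]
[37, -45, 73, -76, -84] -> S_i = Random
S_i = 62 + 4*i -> [62, 66, 70, 74, 78]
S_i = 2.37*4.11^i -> [2.37, 9.74, 40.03, 164.54, 676.26]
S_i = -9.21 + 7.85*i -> [-9.21, -1.36, 6.49, 14.34, 22.19]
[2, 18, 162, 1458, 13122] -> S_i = 2*9^i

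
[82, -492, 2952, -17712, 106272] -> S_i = 82*-6^i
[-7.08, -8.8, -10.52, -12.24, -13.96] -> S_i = -7.08 + -1.72*i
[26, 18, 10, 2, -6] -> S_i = 26 + -8*i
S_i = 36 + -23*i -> [36, 13, -10, -33, -56]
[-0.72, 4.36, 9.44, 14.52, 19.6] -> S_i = -0.72 + 5.08*i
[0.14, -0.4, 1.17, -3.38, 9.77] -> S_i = 0.14*(-2.89)^i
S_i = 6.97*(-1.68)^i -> [6.97, -11.71, 19.67, -33.05, 55.52]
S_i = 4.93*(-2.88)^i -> [4.93, -14.2, 40.89, -117.77, 339.17]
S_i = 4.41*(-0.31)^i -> [4.41, -1.37, 0.42, -0.13, 0.04]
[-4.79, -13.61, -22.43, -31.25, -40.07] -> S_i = -4.79 + -8.82*i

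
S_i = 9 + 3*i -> [9, 12, 15, 18, 21]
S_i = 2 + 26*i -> [2, 28, 54, 80, 106]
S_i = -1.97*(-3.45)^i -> [-1.97, 6.8, -23.45, 80.9, -279.09]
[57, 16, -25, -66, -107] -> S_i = 57 + -41*i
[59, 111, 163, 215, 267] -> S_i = 59 + 52*i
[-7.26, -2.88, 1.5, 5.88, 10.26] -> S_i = -7.26 + 4.38*i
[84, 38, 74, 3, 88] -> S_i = Random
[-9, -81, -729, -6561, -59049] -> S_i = -9*9^i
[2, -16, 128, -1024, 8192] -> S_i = 2*-8^i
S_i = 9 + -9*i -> [9, 0, -9, -18, -27]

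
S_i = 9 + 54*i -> [9, 63, 117, 171, 225]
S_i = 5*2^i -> [5, 10, 20, 40, 80]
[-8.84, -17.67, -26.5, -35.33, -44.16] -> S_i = -8.84 + -8.83*i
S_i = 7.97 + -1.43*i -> [7.97, 6.54, 5.11, 3.68, 2.25]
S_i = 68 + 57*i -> [68, 125, 182, 239, 296]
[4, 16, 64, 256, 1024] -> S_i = 4*4^i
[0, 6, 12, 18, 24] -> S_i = 0 + 6*i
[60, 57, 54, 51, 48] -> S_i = 60 + -3*i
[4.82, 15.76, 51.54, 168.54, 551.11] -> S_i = 4.82*3.27^i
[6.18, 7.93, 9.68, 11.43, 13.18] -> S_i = 6.18 + 1.75*i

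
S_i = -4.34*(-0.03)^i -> [-4.34, 0.13, -0.0, 0.0, -0.0]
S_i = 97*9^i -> [97, 873, 7857, 70713, 636417]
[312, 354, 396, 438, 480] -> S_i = 312 + 42*i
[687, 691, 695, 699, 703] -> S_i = 687 + 4*i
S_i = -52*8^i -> [-52, -416, -3328, -26624, -212992]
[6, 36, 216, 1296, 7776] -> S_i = 6*6^i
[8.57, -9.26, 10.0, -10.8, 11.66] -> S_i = 8.57*(-1.08)^i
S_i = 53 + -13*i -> [53, 40, 27, 14, 1]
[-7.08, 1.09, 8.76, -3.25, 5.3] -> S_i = Random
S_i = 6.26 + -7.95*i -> [6.26, -1.69, -9.64, -17.59, -25.54]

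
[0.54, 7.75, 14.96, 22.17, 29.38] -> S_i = 0.54 + 7.21*i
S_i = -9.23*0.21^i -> [-9.23, -1.94, -0.41, -0.09, -0.02]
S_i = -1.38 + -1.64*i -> [-1.38, -3.02, -4.66, -6.3, -7.94]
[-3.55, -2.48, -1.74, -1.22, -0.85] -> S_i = -3.55*0.70^i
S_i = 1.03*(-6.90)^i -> [1.03, -7.11, 49.04, -338.36, 2334.71]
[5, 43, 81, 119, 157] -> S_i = 5 + 38*i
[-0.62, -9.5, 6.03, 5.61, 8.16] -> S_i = Random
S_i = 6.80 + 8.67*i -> [6.8, 15.47, 24.14, 32.81, 41.48]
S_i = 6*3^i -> [6, 18, 54, 162, 486]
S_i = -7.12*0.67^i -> [-7.12, -4.77, -3.2, -2.14, -1.43]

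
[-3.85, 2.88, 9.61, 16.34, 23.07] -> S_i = -3.85 + 6.73*i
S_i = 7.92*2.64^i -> [7.92, 20.91, 55.2, 145.73, 384.72]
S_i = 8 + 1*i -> [8, 9, 10, 11, 12]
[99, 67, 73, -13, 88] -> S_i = Random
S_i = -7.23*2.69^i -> [-7.23, -19.45, -52.32, -140.73, -378.57]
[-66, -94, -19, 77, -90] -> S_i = Random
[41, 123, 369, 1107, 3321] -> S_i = 41*3^i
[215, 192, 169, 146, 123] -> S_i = 215 + -23*i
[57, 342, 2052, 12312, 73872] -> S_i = 57*6^i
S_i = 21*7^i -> [21, 147, 1029, 7203, 50421]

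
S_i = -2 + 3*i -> [-2, 1, 4, 7, 10]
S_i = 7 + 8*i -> [7, 15, 23, 31, 39]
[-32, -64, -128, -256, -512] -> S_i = -32*2^i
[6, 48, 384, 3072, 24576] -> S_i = 6*8^i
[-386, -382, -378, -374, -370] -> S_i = -386 + 4*i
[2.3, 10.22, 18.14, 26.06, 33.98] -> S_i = 2.30 + 7.92*i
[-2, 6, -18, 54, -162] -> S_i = -2*-3^i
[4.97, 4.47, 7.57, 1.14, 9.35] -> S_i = Random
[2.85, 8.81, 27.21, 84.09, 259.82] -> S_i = 2.85*3.09^i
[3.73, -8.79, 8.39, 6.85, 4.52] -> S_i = Random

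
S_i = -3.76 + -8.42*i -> [-3.76, -12.18, -20.6, -29.02, -37.44]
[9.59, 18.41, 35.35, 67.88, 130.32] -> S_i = 9.59*1.92^i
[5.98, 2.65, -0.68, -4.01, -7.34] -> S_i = 5.98 + -3.33*i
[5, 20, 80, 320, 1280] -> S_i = 5*4^i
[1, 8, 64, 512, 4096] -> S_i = 1*8^i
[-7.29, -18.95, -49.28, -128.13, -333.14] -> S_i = -7.29*2.60^i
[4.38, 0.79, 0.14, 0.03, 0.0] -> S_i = 4.38*0.18^i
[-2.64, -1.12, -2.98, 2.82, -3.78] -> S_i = Random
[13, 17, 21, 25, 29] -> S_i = 13 + 4*i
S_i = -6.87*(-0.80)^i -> [-6.87, 5.5, -4.4, 3.52, -2.81]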